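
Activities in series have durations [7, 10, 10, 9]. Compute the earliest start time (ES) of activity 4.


Activity 4 starts after activities 1 through 3 complete.
Predecessor durations: [7, 10, 10]
ES = 7 + 10 + 10 = 27

27


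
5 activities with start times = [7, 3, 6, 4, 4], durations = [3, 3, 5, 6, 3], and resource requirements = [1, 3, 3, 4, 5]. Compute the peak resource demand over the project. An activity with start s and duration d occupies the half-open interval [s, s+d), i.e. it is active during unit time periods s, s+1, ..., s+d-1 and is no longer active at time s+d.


Each activity i is active on [start_i, start_i + duration_i).
Compute total resource usage per time slot:
  t=0: active resources = [], total = 0
  t=1: active resources = [], total = 0
  t=2: active resources = [], total = 0
  t=3: active resources = [3], total = 3
  t=4: active resources = [3, 4, 5], total = 12
  t=5: active resources = [3, 4, 5], total = 12
  t=6: active resources = [3, 4, 5], total = 12
  t=7: active resources = [1, 3, 4], total = 8
  t=8: active resources = [1, 3, 4], total = 8
  t=9: active resources = [1, 3, 4], total = 8
  t=10: active resources = [3], total = 3
Peak resource demand = 12

12


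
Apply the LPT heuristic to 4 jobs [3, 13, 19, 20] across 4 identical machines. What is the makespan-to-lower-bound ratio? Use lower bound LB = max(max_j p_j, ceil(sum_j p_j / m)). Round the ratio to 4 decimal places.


LPT order: [20, 19, 13, 3]
Machine loads after assignment: [20, 19, 13, 3]
LPT makespan = 20
Lower bound = max(max_job, ceil(total/4)) = max(20, 14) = 20
Ratio = 20 / 20 = 1.0

1.0


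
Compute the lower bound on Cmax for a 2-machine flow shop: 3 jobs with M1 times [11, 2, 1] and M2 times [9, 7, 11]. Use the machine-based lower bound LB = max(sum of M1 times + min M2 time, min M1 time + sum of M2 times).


LB1 = sum(M1 times) + min(M2 times) = 14 + 7 = 21
LB2 = min(M1 times) + sum(M2 times) = 1 + 27 = 28
Lower bound = max(LB1, LB2) = max(21, 28) = 28

28


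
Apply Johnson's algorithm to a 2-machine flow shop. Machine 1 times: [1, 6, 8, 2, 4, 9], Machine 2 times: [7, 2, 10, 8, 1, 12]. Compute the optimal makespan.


Apply Johnson's rule:
  Group 1 (a <= b): [(1, 1, 7), (4, 2, 8), (3, 8, 10), (6, 9, 12)]
  Group 2 (a > b): [(2, 6, 2), (5, 4, 1)]
Optimal job order: [1, 4, 3, 6, 2, 5]
Schedule:
  Job 1: M1 done at 1, M2 done at 8
  Job 4: M1 done at 3, M2 done at 16
  Job 3: M1 done at 11, M2 done at 26
  Job 6: M1 done at 20, M2 done at 38
  Job 2: M1 done at 26, M2 done at 40
  Job 5: M1 done at 30, M2 done at 41
Makespan = 41

41


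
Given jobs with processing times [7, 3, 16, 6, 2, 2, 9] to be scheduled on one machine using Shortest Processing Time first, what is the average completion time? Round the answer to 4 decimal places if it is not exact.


Sort jobs by processing time (SPT order): [2, 2, 3, 6, 7, 9, 16]
Compute completion times sequentially:
  Job 1: processing = 2, completes at 2
  Job 2: processing = 2, completes at 4
  Job 3: processing = 3, completes at 7
  Job 4: processing = 6, completes at 13
  Job 5: processing = 7, completes at 20
  Job 6: processing = 9, completes at 29
  Job 7: processing = 16, completes at 45
Sum of completion times = 120
Average completion time = 120/7 = 17.1429

17.1429


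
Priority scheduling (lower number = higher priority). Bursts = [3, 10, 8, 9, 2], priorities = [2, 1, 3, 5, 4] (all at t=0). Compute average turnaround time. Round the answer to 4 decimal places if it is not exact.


Sort by priority (ascending = highest first):
Order: [(1, 10), (2, 3), (3, 8), (4, 2), (5, 9)]
Completion times:
  Priority 1, burst=10, C=10
  Priority 2, burst=3, C=13
  Priority 3, burst=8, C=21
  Priority 4, burst=2, C=23
  Priority 5, burst=9, C=32
Average turnaround = 99/5 = 19.8

19.8


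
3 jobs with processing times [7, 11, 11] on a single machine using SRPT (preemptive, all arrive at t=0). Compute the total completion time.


Since all jobs arrive at t=0, SRPT equals SPT ordering.
SPT order: [7, 11, 11]
Completion times:
  Job 1: p=7, C=7
  Job 2: p=11, C=18
  Job 3: p=11, C=29
Total completion time = 7 + 18 + 29 = 54

54


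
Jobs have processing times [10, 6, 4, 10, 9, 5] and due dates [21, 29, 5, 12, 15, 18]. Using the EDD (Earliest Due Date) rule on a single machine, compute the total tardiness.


Sort by due date (EDD order): [(4, 5), (10, 12), (9, 15), (5, 18), (10, 21), (6, 29)]
Compute completion times and tardiness:
  Job 1: p=4, d=5, C=4, tardiness=max(0,4-5)=0
  Job 2: p=10, d=12, C=14, tardiness=max(0,14-12)=2
  Job 3: p=9, d=15, C=23, tardiness=max(0,23-15)=8
  Job 4: p=5, d=18, C=28, tardiness=max(0,28-18)=10
  Job 5: p=10, d=21, C=38, tardiness=max(0,38-21)=17
  Job 6: p=6, d=29, C=44, tardiness=max(0,44-29)=15
Total tardiness = 52

52


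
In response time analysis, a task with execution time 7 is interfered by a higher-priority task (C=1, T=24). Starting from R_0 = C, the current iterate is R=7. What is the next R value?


R_next = C + ceil(R_prev / T_hp) * C_hp
ceil(7 / 24) = ceil(0.2917) = 1
Interference = 1 * 1 = 1
R_next = 7 + 1 = 8

8


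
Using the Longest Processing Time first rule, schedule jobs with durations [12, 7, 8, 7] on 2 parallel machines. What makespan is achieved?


Sort jobs in decreasing order (LPT): [12, 8, 7, 7]
Assign each job to the least loaded machine:
  Machine 1: jobs [12, 7], load = 19
  Machine 2: jobs [8, 7], load = 15
Makespan = max load = 19

19


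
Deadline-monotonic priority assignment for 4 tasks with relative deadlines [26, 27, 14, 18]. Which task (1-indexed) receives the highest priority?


Sort tasks by relative deadline (ascending):
  Task 3: deadline = 14
  Task 4: deadline = 18
  Task 1: deadline = 26
  Task 2: deadline = 27
Priority order (highest first): [3, 4, 1, 2]
Highest priority task = 3

3


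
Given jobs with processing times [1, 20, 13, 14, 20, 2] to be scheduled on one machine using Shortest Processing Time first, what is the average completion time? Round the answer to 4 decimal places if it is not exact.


Sort jobs by processing time (SPT order): [1, 2, 13, 14, 20, 20]
Compute completion times sequentially:
  Job 1: processing = 1, completes at 1
  Job 2: processing = 2, completes at 3
  Job 3: processing = 13, completes at 16
  Job 4: processing = 14, completes at 30
  Job 5: processing = 20, completes at 50
  Job 6: processing = 20, completes at 70
Sum of completion times = 170
Average completion time = 170/6 = 28.3333

28.3333


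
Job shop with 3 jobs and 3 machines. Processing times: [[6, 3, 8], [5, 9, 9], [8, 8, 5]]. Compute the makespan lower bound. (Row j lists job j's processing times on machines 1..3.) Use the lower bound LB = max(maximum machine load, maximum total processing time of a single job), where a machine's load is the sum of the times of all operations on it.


Machine loads:
  Machine 1: 6 + 5 + 8 = 19
  Machine 2: 3 + 9 + 8 = 20
  Machine 3: 8 + 9 + 5 = 22
Max machine load = 22
Job totals:
  Job 1: 17
  Job 2: 23
  Job 3: 21
Max job total = 23
Lower bound = max(22, 23) = 23

23


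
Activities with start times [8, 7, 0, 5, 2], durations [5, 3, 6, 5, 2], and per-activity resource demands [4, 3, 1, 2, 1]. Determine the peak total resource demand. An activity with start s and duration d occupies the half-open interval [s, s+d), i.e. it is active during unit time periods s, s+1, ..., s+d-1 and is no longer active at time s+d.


Each activity i is active on [start_i, start_i + duration_i).
Compute total resource usage per time slot:
  t=0: active resources = [1], total = 1
  t=1: active resources = [1], total = 1
  t=2: active resources = [1, 1], total = 2
  t=3: active resources = [1, 1], total = 2
  t=4: active resources = [1], total = 1
  t=5: active resources = [1, 2], total = 3
  t=6: active resources = [2], total = 2
  t=7: active resources = [3, 2], total = 5
  t=8: active resources = [4, 3, 2], total = 9
  t=9: active resources = [4, 3, 2], total = 9
  t=10: active resources = [4], total = 4
  t=11: active resources = [4], total = 4
  t=12: active resources = [4], total = 4
Peak resource demand = 9

9


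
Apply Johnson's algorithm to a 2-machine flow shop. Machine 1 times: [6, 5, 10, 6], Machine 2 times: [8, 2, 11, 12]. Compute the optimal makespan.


Apply Johnson's rule:
  Group 1 (a <= b): [(1, 6, 8), (4, 6, 12), (3, 10, 11)]
  Group 2 (a > b): [(2, 5, 2)]
Optimal job order: [1, 4, 3, 2]
Schedule:
  Job 1: M1 done at 6, M2 done at 14
  Job 4: M1 done at 12, M2 done at 26
  Job 3: M1 done at 22, M2 done at 37
  Job 2: M1 done at 27, M2 done at 39
Makespan = 39

39


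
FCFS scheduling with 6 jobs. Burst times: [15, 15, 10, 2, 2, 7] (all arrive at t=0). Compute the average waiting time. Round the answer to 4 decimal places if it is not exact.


FCFS order (as given): [15, 15, 10, 2, 2, 7]
Waiting times:
  Job 1: wait = 0
  Job 2: wait = 15
  Job 3: wait = 30
  Job 4: wait = 40
  Job 5: wait = 42
  Job 6: wait = 44
Sum of waiting times = 171
Average waiting time = 171/6 = 28.5

28.5


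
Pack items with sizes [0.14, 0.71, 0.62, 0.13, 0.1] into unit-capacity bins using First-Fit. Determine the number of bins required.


Place items sequentially using First-Fit:
  Item 0.14 -> new Bin 1
  Item 0.71 -> Bin 1 (now 0.85)
  Item 0.62 -> new Bin 2
  Item 0.13 -> Bin 1 (now 0.98)
  Item 0.1 -> Bin 2 (now 0.72)
Total bins used = 2

2


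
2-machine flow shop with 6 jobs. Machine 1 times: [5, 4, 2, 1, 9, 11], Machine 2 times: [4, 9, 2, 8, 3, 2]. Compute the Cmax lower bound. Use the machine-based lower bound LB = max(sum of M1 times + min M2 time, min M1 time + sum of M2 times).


LB1 = sum(M1 times) + min(M2 times) = 32 + 2 = 34
LB2 = min(M1 times) + sum(M2 times) = 1 + 28 = 29
Lower bound = max(LB1, LB2) = max(34, 29) = 34

34


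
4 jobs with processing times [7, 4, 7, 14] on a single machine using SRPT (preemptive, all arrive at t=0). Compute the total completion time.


Since all jobs arrive at t=0, SRPT equals SPT ordering.
SPT order: [4, 7, 7, 14]
Completion times:
  Job 1: p=4, C=4
  Job 2: p=7, C=11
  Job 3: p=7, C=18
  Job 4: p=14, C=32
Total completion time = 4 + 11 + 18 + 32 = 65

65


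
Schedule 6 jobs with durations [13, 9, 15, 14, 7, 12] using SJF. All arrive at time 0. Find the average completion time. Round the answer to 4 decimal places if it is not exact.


SJF order (ascending): [7, 9, 12, 13, 14, 15]
Completion times:
  Job 1: burst=7, C=7
  Job 2: burst=9, C=16
  Job 3: burst=12, C=28
  Job 4: burst=13, C=41
  Job 5: burst=14, C=55
  Job 6: burst=15, C=70
Average completion = 217/6 = 36.1667

36.1667


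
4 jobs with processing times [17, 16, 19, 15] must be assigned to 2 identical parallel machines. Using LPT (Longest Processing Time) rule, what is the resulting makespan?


Sort jobs in decreasing order (LPT): [19, 17, 16, 15]
Assign each job to the least loaded machine:
  Machine 1: jobs [19, 15], load = 34
  Machine 2: jobs [17, 16], load = 33
Makespan = max load = 34

34


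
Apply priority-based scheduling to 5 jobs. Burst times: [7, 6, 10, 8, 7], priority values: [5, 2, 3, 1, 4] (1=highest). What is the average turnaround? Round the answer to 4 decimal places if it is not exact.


Sort by priority (ascending = highest first):
Order: [(1, 8), (2, 6), (3, 10), (4, 7), (5, 7)]
Completion times:
  Priority 1, burst=8, C=8
  Priority 2, burst=6, C=14
  Priority 3, burst=10, C=24
  Priority 4, burst=7, C=31
  Priority 5, burst=7, C=38
Average turnaround = 115/5 = 23.0

23.0


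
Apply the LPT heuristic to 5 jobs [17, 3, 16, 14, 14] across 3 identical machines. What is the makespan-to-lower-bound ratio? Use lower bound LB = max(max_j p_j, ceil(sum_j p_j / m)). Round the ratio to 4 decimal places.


LPT order: [17, 16, 14, 14, 3]
Machine loads after assignment: [17, 19, 28]
LPT makespan = 28
Lower bound = max(max_job, ceil(total/3)) = max(17, 22) = 22
Ratio = 28 / 22 = 1.2727

1.2727


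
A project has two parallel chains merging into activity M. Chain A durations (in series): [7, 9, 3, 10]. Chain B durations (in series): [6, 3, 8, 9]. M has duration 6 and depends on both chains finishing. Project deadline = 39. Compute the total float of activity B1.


Forward pass: ES(B1) = sum of predecessors on chain B = 0
EF = ES + duration = 0 + 6 = 6
Backward pass: LF(M) = deadline = 39; LS(M) = 39 - 6 = 33
LF(B1) = LS(M) - sum(successors on chain B) = 33 - 20 = 13
LS = LF - duration = 13 - 6 = 7
Total float = LS - ES = 7 - 0 = 7

7


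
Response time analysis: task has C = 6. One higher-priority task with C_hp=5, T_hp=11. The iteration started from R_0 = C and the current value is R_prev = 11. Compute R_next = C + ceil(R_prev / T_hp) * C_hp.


R_next = C + ceil(R_prev / T_hp) * C_hp
ceil(11 / 11) = ceil(1.0) = 1
Interference = 1 * 5 = 5
R_next = 6 + 5 = 11
R_next = R_prev, so the iteration has converged (response time = 11).

11


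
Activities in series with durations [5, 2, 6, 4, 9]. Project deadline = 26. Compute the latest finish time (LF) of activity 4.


LF(activity 4) = deadline - sum of successor durations
Successors: activities 5 through 5 with durations [9]
Sum of successor durations = 9
LF = 26 - 9 = 17

17


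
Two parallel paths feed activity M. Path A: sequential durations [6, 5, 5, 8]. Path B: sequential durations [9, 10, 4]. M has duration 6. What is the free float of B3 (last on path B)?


ES(B3) = sum of predecessors on chain B = 19
EF(B3) = ES + duration = 19 + 4 = 23
Successor of B3 is M. ES(M) = max(sum(A), sum(B)) = max(24, 23) = 24
Free float = ES(successor) - EF(current) = 24 - 23 = 1

1


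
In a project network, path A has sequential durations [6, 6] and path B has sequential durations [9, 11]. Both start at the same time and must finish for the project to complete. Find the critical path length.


Path A total = 6 + 6 = 12
Path B total = 9 + 11 = 20
Critical path = longest path = max(12, 20) = 20

20


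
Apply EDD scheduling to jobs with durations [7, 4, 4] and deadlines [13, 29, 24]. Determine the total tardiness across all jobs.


Sort by due date (EDD order): [(7, 13), (4, 24), (4, 29)]
Compute completion times and tardiness:
  Job 1: p=7, d=13, C=7, tardiness=max(0,7-13)=0
  Job 2: p=4, d=24, C=11, tardiness=max(0,11-24)=0
  Job 3: p=4, d=29, C=15, tardiness=max(0,15-29)=0
Total tardiness = 0

0


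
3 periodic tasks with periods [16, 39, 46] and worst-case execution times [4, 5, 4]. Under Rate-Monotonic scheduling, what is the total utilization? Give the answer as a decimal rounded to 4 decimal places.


Compute individual utilizations (exact fractions):
  Task 1: C/T = 4/16 = 1/4 (approx. 0.25)
  Task 2: C/T = 5/39 (approx. 0.1282)
  Task 3: C/T = 4/46 = 2/23 (approx. 0.087)
Total utilization U = 1/4 + 5/39 + 2/23 = 1669/3588
Rounded to 4 decimal places: U = 0.4652
RM (Liu & Layland) bound for 3 tasks = 0.779763; compare with U = 1669/3588 (approx. 0.465162)
U <= bound, so schedulable by RM sufficient condition.

0.4652


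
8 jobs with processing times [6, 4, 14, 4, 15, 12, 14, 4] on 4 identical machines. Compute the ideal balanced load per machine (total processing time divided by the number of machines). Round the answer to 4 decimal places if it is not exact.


Total processing time = 6 + 4 + 14 + 4 + 15 + 12 + 14 + 4 = 73
Number of machines = 4
Ideal balanced load = 73 / 4 = 18.25

18.25


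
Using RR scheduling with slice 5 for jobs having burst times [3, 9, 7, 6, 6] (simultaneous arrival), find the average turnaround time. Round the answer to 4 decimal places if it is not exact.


Time quantum = 5
Execution trace:
  J1 runs 3 units, time = 3
  J2 runs 5 units, time = 8
  J3 runs 5 units, time = 13
  J4 runs 5 units, time = 18
  J5 runs 5 units, time = 23
  J2 runs 4 units, time = 27
  J3 runs 2 units, time = 29
  J4 runs 1 units, time = 30
  J5 runs 1 units, time = 31
Finish times: [3, 27, 29, 30, 31]
Average turnaround = 120/5 = 24.0

24.0


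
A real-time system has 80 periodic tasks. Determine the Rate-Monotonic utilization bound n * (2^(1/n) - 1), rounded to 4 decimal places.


Compute 2^(1/80) = 1.0087019838
Subtract 1: 1.0087019838 - 1 = 0.0087019838
Multiply by n: 80 * 0.0087019838 = 0.6961587040
Round to 4 dp: 0.6962

0.6962


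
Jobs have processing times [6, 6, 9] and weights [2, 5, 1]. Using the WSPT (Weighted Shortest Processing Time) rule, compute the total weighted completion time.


Compute p/w ratios and sort ascending (WSPT): [(6, 5), (6, 2), (9, 1)]
Compute weighted completion times:
  Job (p=6,w=5): C=6, w*C=5*6=30
  Job (p=6,w=2): C=12, w*C=2*12=24
  Job (p=9,w=1): C=21, w*C=1*21=21
Total weighted completion time = 75

75


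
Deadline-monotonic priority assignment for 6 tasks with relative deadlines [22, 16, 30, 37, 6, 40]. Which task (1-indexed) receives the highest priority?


Sort tasks by relative deadline (ascending):
  Task 5: deadline = 6
  Task 2: deadline = 16
  Task 1: deadline = 22
  Task 3: deadline = 30
  Task 4: deadline = 37
  Task 6: deadline = 40
Priority order (highest first): [5, 2, 1, 3, 4, 6]
Highest priority task = 5

5


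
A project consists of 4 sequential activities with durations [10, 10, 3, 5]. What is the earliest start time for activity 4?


Activity 4 starts after activities 1 through 3 complete.
Predecessor durations: [10, 10, 3]
ES = 10 + 10 + 3 = 23

23


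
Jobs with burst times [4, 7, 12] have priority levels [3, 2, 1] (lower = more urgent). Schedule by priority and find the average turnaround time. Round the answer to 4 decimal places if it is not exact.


Sort by priority (ascending = highest first):
Order: [(1, 12), (2, 7), (3, 4)]
Completion times:
  Priority 1, burst=12, C=12
  Priority 2, burst=7, C=19
  Priority 3, burst=4, C=23
Average turnaround = 54/3 = 18.0

18.0


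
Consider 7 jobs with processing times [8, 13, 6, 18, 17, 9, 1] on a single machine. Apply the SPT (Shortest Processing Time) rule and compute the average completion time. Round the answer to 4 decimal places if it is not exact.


Sort jobs by processing time (SPT order): [1, 6, 8, 9, 13, 17, 18]
Compute completion times sequentially:
  Job 1: processing = 1, completes at 1
  Job 2: processing = 6, completes at 7
  Job 3: processing = 8, completes at 15
  Job 4: processing = 9, completes at 24
  Job 5: processing = 13, completes at 37
  Job 6: processing = 17, completes at 54
  Job 7: processing = 18, completes at 72
Sum of completion times = 210
Average completion time = 210/7 = 30.0

30.0


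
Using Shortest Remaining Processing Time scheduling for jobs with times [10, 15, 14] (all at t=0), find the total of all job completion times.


Since all jobs arrive at t=0, SRPT equals SPT ordering.
SPT order: [10, 14, 15]
Completion times:
  Job 1: p=10, C=10
  Job 2: p=14, C=24
  Job 3: p=15, C=39
Total completion time = 10 + 24 + 39 = 73

73


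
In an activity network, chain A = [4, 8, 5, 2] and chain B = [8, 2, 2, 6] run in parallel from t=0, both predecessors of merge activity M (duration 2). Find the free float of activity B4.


ES(B4) = sum of predecessors on chain B = 12
EF(B4) = ES + duration = 12 + 6 = 18
Successor of B4 is M. ES(M) = max(sum(A), sum(B)) = max(19, 18) = 19
Free float = ES(successor) - EF(current) = 19 - 18 = 1

1


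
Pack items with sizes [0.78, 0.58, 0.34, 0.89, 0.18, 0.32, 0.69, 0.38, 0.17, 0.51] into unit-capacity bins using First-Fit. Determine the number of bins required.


Place items sequentially using First-Fit:
  Item 0.78 -> new Bin 1
  Item 0.58 -> new Bin 2
  Item 0.34 -> Bin 2 (now 0.92)
  Item 0.89 -> new Bin 3
  Item 0.18 -> Bin 1 (now 0.96)
  Item 0.32 -> new Bin 4
  Item 0.69 -> new Bin 5
  Item 0.38 -> Bin 4 (now 0.7)
  Item 0.17 -> Bin 4 (now 0.87)
  Item 0.51 -> new Bin 6
Total bins used = 6

6


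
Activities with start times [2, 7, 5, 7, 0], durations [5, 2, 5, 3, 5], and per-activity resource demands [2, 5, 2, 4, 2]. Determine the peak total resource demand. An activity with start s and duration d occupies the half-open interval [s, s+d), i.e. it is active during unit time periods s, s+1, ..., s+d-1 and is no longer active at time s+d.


Each activity i is active on [start_i, start_i + duration_i).
Compute total resource usage per time slot:
  t=0: active resources = [2], total = 2
  t=1: active resources = [2], total = 2
  t=2: active resources = [2, 2], total = 4
  t=3: active resources = [2, 2], total = 4
  t=4: active resources = [2, 2], total = 4
  t=5: active resources = [2, 2], total = 4
  t=6: active resources = [2, 2], total = 4
  t=7: active resources = [5, 2, 4], total = 11
  t=8: active resources = [5, 2, 4], total = 11
  t=9: active resources = [2, 4], total = 6
Peak resource demand = 11

11


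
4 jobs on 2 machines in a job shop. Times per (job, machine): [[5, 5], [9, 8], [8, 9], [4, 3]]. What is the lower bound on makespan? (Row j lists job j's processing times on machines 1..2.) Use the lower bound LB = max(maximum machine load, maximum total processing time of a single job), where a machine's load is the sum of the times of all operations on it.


Machine loads:
  Machine 1: 5 + 9 + 8 + 4 = 26
  Machine 2: 5 + 8 + 9 + 3 = 25
Max machine load = 26
Job totals:
  Job 1: 10
  Job 2: 17
  Job 3: 17
  Job 4: 7
Max job total = 17
Lower bound = max(26, 17) = 26

26


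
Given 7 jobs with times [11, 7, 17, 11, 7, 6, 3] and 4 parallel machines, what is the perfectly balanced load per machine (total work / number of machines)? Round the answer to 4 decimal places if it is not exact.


Total processing time = 11 + 7 + 17 + 11 + 7 + 6 + 3 = 62
Number of machines = 4
Ideal balanced load = 62 / 4 = 15.5

15.5


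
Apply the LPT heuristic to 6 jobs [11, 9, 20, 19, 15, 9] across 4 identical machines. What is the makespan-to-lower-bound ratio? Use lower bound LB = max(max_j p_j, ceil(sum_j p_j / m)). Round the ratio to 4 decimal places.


LPT order: [20, 19, 15, 11, 9, 9]
Machine loads after assignment: [20, 19, 24, 20]
LPT makespan = 24
Lower bound = max(max_job, ceil(total/4)) = max(20, 21) = 21
Ratio = 24 / 21 = 1.1429

1.1429


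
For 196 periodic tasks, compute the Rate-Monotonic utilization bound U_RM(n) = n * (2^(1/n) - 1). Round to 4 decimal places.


Compute 2^(1/196) = 1.0035427259
Subtract 1: 1.0035427259 - 1 = 0.0035427259
Multiply by n: 196 * 0.0035427259 = 0.6943742764
Round to 4 dp: 0.6944

0.6944


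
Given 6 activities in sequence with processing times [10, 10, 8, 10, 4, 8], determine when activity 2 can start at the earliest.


Activity 2 starts after activities 1 through 1 complete.
Predecessor durations: [10]
ES = 10 = 10

10


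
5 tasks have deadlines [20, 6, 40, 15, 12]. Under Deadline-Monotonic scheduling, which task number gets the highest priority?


Sort tasks by relative deadline (ascending):
  Task 2: deadline = 6
  Task 5: deadline = 12
  Task 4: deadline = 15
  Task 1: deadline = 20
  Task 3: deadline = 40
Priority order (highest first): [2, 5, 4, 1, 3]
Highest priority task = 2

2


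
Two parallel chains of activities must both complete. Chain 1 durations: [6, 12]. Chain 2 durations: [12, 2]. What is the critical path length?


Path A total = 6 + 12 = 18
Path B total = 12 + 2 = 14
Critical path = longest path = max(18, 14) = 18

18


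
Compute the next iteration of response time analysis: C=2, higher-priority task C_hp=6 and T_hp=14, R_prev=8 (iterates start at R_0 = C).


R_next = C + ceil(R_prev / T_hp) * C_hp
ceil(8 / 14) = ceil(0.5714) = 1
Interference = 1 * 6 = 6
R_next = 2 + 6 = 8
R_next = R_prev, so the iteration has converged (response time = 8).

8


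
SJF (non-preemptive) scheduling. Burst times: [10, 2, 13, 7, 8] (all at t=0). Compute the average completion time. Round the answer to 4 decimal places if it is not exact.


SJF order (ascending): [2, 7, 8, 10, 13]
Completion times:
  Job 1: burst=2, C=2
  Job 2: burst=7, C=9
  Job 3: burst=8, C=17
  Job 4: burst=10, C=27
  Job 5: burst=13, C=40
Average completion = 95/5 = 19.0

19.0


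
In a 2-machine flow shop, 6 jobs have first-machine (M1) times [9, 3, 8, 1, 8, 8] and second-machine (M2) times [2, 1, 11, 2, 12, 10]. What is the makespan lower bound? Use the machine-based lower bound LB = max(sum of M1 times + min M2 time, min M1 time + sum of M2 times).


LB1 = sum(M1 times) + min(M2 times) = 37 + 1 = 38
LB2 = min(M1 times) + sum(M2 times) = 1 + 38 = 39
Lower bound = max(LB1, LB2) = max(38, 39) = 39

39


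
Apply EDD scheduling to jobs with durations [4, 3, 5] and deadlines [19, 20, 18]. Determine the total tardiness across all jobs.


Sort by due date (EDD order): [(5, 18), (4, 19), (3, 20)]
Compute completion times and tardiness:
  Job 1: p=5, d=18, C=5, tardiness=max(0,5-18)=0
  Job 2: p=4, d=19, C=9, tardiness=max(0,9-19)=0
  Job 3: p=3, d=20, C=12, tardiness=max(0,12-20)=0
Total tardiness = 0

0


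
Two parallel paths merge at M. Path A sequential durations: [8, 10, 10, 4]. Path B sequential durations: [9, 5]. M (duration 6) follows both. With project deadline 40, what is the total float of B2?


Forward pass: ES(B2) = sum of predecessors on chain B = 9
EF = ES + duration = 9 + 5 = 14
Backward pass: LF(M) = deadline = 40; LS(M) = 40 - 6 = 34
LF(B2) = LS(M) - sum(successors on chain B) = 34 - 0 = 34
LS = LF - duration = 34 - 5 = 29
Total float = LS - ES = 29 - 9 = 20

20


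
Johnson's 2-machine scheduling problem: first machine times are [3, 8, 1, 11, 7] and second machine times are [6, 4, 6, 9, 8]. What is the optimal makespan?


Apply Johnson's rule:
  Group 1 (a <= b): [(3, 1, 6), (1, 3, 6), (5, 7, 8)]
  Group 2 (a > b): [(4, 11, 9), (2, 8, 4)]
Optimal job order: [3, 1, 5, 4, 2]
Schedule:
  Job 3: M1 done at 1, M2 done at 7
  Job 1: M1 done at 4, M2 done at 13
  Job 5: M1 done at 11, M2 done at 21
  Job 4: M1 done at 22, M2 done at 31
  Job 2: M1 done at 30, M2 done at 35
Makespan = 35

35


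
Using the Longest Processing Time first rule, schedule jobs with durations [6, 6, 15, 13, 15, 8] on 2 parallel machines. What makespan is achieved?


Sort jobs in decreasing order (LPT): [15, 15, 13, 8, 6, 6]
Assign each job to the least loaded machine:
  Machine 1: jobs [15, 13, 6], load = 34
  Machine 2: jobs [15, 8, 6], load = 29
Makespan = max load = 34

34


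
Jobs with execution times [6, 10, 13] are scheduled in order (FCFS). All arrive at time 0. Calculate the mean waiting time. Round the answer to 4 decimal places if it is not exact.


FCFS order (as given): [6, 10, 13]
Waiting times:
  Job 1: wait = 0
  Job 2: wait = 6
  Job 3: wait = 16
Sum of waiting times = 22
Average waiting time = 22/3 = 7.3333

7.3333


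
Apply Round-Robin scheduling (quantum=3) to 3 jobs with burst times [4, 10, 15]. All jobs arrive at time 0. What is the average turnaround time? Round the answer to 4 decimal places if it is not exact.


Time quantum = 3
Execution trace:
  J1 runs 3 units, time = 3
  J2 runs 3 units, time = 6
  J3 runs 3 units, time = 9
  J1 runs 1 units, time = 10
  J2 runs 3 units, time = 13
  J3 runs 3 units, time = 16
  J2 runs 3 units, time = 19
  J3 runs 3 units, time = 22
  J2 runs 1 units, time = 23
  J3 runs 3 units, time = 26
  J3 runs 3 units, time = 29
Finish times: [10, 23, 29]
Average turnaround = 62/3 = 20.6667

20.6667


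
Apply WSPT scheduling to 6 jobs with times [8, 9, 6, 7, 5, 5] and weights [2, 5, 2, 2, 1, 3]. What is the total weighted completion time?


Compute p/w ratios and sort ascending (WSPT): [(5, 3), (9, 5), (6, 2), (7, 2), (8, 2), (5, 1)]
Compute weighted completion times:
  Job (p=5,w=3): C=5, w*C=3*5=15
  Job (p=9,w=5): C=14, w*C=5*14=70
  Job (p=6,w=2): C=20, w*C=2*20=40
  Job (p=7,w=2): C=27, w*C=2*27=54
  Job (p=8,w=2): C=35, w*C=2*35=70
  Job (p=5,w=1): C=40, w*C=1*40=40
Total weighted completion time = 289

289


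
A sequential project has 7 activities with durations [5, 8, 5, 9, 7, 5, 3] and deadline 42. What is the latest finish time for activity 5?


LF(activity 5) = deadline - sum of successor durations
Successors: activities 6 through 7 with durations [5, 3]
Sum of successor durations = 8
LF = 42 - 8 = 34

34


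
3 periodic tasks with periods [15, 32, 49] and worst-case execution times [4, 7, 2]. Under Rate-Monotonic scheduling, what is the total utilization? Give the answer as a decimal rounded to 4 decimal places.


Compute individual utilizations (exact fractions):
  Task 1: C/T = 4/15 (approx. 0.2667)
  Task 2: C/T = 7/32 (approx. 0.2188)
  Task 3: C/T = 2/49 (approx. 0.0408)
Total utilization U = 4/15 + 7/32 + 2/49 = 12377/23520
Rounded to 4 decimal places: U = 0.5262
RM (Liu & Layland) bound for 3 tasks = 0.779763; compare with U = 12377/23520 (approx. 0.526233)
U <= bound, so schedulable by RM sufficient condition.

0.5262


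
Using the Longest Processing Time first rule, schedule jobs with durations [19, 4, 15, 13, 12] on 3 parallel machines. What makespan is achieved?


Sort jobs in decreasing order (LPT): [19, 15, 13, 12, 4]
Assign each job to the least loaded machine:
  Machine 1: jobs [19], load = 19
  Machine 2: jobs [15, 4], load = 19
  Machine 3: jobs [13, 12], load = 25
Makespan = max load = 25

25


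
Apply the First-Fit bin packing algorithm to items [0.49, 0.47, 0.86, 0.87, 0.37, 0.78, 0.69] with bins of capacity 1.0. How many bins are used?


Place items sequentially using First-Fit:
  Item 0.49 -> new Bin 1
  Item 0.47 -> Bin 1 (now 0.96)
  Item 0.86 -> new Bin 2
  Item 0.87 -> new Bin 3
  Item 0.37 -> new Bin 4
  Item 0.78 -> new Bin 5
  Item 0.69 -> new Bin 6
Total bins used = 6

6


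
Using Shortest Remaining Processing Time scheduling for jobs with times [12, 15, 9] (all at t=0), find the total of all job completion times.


Since all jobs arrive at t=0, SRPT equals SPT ordering.
SPT order: [9, 12, 15]
Completion times:
  Job 1: p=9, C=9
  Job 2: p=12, C=21
  Job 3: p=15, C=36
Total completion time = 9 + 21 + 36 = 66

66


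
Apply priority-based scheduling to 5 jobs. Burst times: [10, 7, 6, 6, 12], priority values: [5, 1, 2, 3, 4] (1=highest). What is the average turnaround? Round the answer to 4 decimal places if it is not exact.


Sort by priority (ascending = highest first):
Order: [(1, 7), (2, 6), (3, 6), (4, 12), (5, 10)]
Completion times:
  Priority 1, burst=7, C=7
  Priority 2, burst=6, C=13
  Priority 3, burst=6, C=19
  Priority 4, burst=12, C=31
  Priority 5, burst=10, C=41
Average turnaround = 111/5 = 22.2

22.2


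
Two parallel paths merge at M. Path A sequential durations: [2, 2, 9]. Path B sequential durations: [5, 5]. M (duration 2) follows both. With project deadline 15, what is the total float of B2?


Forward pass: ES(B2) = sum of predecessors on chain B = 5
EF = ES + duration = 5 + 5 = 10
Backward pass: LF(M) = deadline = 15; LS(M) = 15 - 2 = 13
LF(B2) = LS(M) - sum(successors on chain B) = 13 - 0 = 13
LS = LF - duration = 13 - 5 = 8
Total float = LS - ES = 8 - 5 = 3

3


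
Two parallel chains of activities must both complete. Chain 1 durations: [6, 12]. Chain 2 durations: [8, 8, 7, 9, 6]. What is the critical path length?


Path A total = 6 + 12 = 18
Path B total = 8 + 8 + 7 + 9 + 6 = 38
Critical path = longest path = max(18, 38) = 38

38


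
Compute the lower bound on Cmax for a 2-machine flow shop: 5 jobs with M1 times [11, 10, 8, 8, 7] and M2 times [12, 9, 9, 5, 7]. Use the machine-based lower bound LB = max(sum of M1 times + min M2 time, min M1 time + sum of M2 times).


LB1 = sum(M1 times) + min(M2 times) = 44 + 5 = 49
LB2 = min(M1 times) + sum(M2 times) = 7 + 42 = 49
Lower bound = max(LB1, LB2) = max(49, 49) = 49

49


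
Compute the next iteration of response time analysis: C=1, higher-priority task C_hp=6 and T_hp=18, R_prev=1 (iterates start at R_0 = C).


R_next = C + ceil(R_prev / T_hp) * C_hp
ceil(1 / 18) = ceil(0.0556) = 1
Interference = 1 * 6 = 6
R_next = 1 + 6 = 7

7


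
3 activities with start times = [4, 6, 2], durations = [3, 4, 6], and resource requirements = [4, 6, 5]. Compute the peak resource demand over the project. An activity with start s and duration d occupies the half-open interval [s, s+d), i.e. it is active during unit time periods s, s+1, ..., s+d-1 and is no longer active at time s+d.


Each activity i is active on [start_i, start_i + duration_i).
Compute total resource usage per time slot:
  t=0: active resources = [], total = 0
  t=1: active resources = [], total = 0
  t=2: active resources = [5], total = 5
  t=3: active resources = [5], total = 5
  t=4: active resources = [4, 5], total = 9
  t=5: active resources = [4, 5], total = 9
  t=6: active resources = [4, 6, 5], total = 15
  t=7: active resources = [6, 5], total = 11
  t=8: active resources = [6], total = 6
  t=9: active resources = [6], total = 6
Peak resource demand = 15

15


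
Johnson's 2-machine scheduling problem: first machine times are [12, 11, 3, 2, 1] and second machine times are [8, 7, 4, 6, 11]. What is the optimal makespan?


Apply Johnson's rule:
  Group 1 (a <= b): [(5, 1, 11), (4, 2, 6), (3, 3, 4)]
  Group 2 (a > b): [(1, 12, 8), (2, 11, 7)]
Optimal job order: [5, 4, 3, 1, 2]
Schedule:
  Job 5: M1 done at 1, M2 done at 12
  Job 4: M1 done at 3, M2 done at 18
  Job 3: M1 done at 6, M2 done at 22
  Job 1: M1 done at 18, M2 done at 30
  Job 2: M1 done at 29, M2 done at 37
Makespan = 37

37


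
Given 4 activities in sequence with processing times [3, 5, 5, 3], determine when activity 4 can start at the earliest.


Activity 4 starts after activities 1 through 3 complete.
Predecessor durations: [3, 5, 5]
ES = 3 + 5 + 5 = 13

13


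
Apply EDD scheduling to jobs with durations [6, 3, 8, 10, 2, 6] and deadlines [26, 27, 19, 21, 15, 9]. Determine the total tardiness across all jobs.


Sort by due date (EDD order): [(6, 9), (2, 15), (8, 19), (10, 21), (6, 26), (3, 27)]
Compute completion times and tardiness:
  Job 1: p=6, d=9, C=6, tardiness=max(0,6-9)=0
  Job 2: p=2, d=15, C=8, tardiness=max(0,8-15)=0
  Job 3: p=8, d=19, C=16, tardiness=max(0,16-19)=0
  Job 4: p=10, d=21, C=26, tardiness=max(0,26-21)=5
  Job 5: p=6, d=26, C=32, tardiness=max(0,32-26)=6
  Job 6: p=3, d=27, C=35, tardiness=max(0,35-27)=8
Total tardiness = 19

19


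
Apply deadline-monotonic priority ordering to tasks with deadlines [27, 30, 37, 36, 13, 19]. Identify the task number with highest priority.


Sort tasks by relative deadline (ascending):
  Task 5: deadline = 13
  Task 6: deadline = 19
  Task 1: deadline = 27
  Task 2: deadline = 30
  Task 4: deadline = 36
  Task 3: deadline = 37
Priority order (highest first): [5, 6, 1, 2, 4, 3]
Highest priority task = 5

5


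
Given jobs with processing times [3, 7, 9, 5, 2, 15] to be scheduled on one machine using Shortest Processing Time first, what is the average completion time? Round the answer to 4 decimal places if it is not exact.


Sort jobs by processing time (SPT order): [2, 3, 5, 7, 9, 15]
Compute completion times sequentially:
  Job 1: processing = 2, completes at 2
  Job 2: processing = 3, completes at 5
  Job 3: processing = 5, completes at 10
  Job 4: processing = 7, completes at 17
  Job 5: processing = 9, completes at 26
  Job 6: processing = 15, completes at 41
Sum of completion times = 101
Average completion time = 101/6 = 16.8333

16.8333


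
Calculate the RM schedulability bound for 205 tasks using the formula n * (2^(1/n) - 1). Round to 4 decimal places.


Compute 2^(1/205) = 1.0033869285
Subtract 1: 1.0033869285 - 1 = 0.0033869285
Multiply by n: 205 * 0.0033869285 = 0.6943203425
Round to 4 dp: 0.6943

0.6943


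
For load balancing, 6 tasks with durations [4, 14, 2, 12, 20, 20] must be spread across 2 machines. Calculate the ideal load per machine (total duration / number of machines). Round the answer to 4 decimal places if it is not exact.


Total processing time = 4 + 14 + 2 + 12 + 20 + 20 = 72
Number of machines = 2
Ideal balanced load = 72 / 2 = 36.0

36.0


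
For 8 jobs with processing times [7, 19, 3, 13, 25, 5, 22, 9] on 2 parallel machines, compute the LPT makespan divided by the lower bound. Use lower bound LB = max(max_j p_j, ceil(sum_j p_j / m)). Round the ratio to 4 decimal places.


LPT order: [25, 22, 19, 13, 9, 7, 5, 3]
Machine loads after assignment: [52, 51]
LPT makespan = 52
Lower bound = max(max_job, ceil(total/2)) = max(25, 52) = 52
Ratio = 52 / 52 = 1.0

1.0


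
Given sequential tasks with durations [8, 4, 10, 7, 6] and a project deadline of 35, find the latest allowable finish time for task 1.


LF(activity 1) = deadline - sum of successor durations
Successors: activities 2 through 5 with durations [4, 10, 7, 6]
Sum of successor durations = 27
LF = 35 - 27 = 8

8


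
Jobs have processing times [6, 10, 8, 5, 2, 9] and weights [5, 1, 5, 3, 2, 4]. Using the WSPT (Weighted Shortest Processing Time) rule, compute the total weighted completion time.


Compute p/w ratios and sort ascending (WSPT): [(2, 2), (6, 5), (8, 5), (5, 3), (9, 4), (10, 1)]
Compute weighted completion times:
  Job (p=2,w=2): C=2, w*C=2*2=4
  Job (p=6,w=5): C=8, w*C=5*8=40
  Job (p=8,w=5): C=16, w*C=5*16=80
  Job (p=5,w=3): C=21, w*C=3*21=63
  Job (p=9,w=4): C=30, w*C=4*30=120
  Job (p=10,w=1): C=40, w*C=1*40=40
Total weighted completion time = 347

347


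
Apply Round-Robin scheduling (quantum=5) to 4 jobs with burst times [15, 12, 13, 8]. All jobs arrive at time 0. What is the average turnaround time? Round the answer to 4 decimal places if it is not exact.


Time quantum = 5
Execution trace:
  J1 runs 5 units, time = 5
  J2 runs 5 units, time = 10
  J3 runs 5 units, time = 15
  J4 runs 5 units, time = 20
  J1 runs 5 units, time = 25
  J2 runs 5 units, time = 30
  J3 runs 5 units, time = 35
  J4 runs 3 units, time = 38
  J1 runs 5 units, time = 43
  J2 runs 2 units, time = 45
  J3 runs 3 units, time = 48
Finish times: [43, 45, 48, 38]
Average turnaround = 174/4 = 43.5

43.5


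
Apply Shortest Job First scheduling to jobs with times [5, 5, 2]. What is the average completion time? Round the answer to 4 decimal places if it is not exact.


SJF order (ascending): [2, 5, 5]
Completion times:
  Job 1: burst=2, C=2
  Job 2: burst=5, C=7
  Job 3: burst=5, C=12
Average completion = 21/3 = 7.0

7.0


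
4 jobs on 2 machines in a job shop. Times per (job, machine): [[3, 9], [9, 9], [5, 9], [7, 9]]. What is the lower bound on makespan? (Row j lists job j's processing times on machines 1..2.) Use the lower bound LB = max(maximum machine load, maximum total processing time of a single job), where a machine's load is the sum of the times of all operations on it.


Machine loads:
  Machine 1: 3 + 9 + 5 + 7 = 24
  Machine 2: 9 + 9 + 9 + 9 = 36
Max machine load = 36
Job totals:
  Job 1: 12
  Job 2: 18
  Job 3: 14
  Job 4: 16
Max job total = 18
Lower bound = max(36, 18) = 36

36


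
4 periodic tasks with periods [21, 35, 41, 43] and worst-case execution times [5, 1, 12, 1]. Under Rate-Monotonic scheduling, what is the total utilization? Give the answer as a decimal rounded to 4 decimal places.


Compute individual utilizations (exact fractions):
  Task 1: C/T = 5/21 (approx. 0.2381)
  Task 2: C/T = 1/35 (approx. 0.0286)
  Task 3: C/T = 12/41 (approx. 0.2927)
  Task 4: C/T = 1/43 (approx. 0.0233)
Total utilization U = 5/21 + 1/35 + 12/41 + 1/43 = 15407/26445
Rounded to 4 decimal places: U = 0.5826
RM (Liu & Layland) bound for 4 tasks = 0.756828; compare with U = 15407/26445 (approx. 0.582605)
U <= bound, so schedulable by RM sufficient condition.

0.5826


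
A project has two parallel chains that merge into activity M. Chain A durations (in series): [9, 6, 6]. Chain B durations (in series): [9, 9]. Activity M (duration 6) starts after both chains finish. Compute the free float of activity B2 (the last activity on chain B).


ES(B2) = sum of predecessors on chain B = 9
EF(B2) = ES + duration = 9 + 9 = 18
Successor of B2 is M. ES(M) = max(sum(A), sum(B)) = max(21, 18) = 21
Free float = ES(successor) - EF(current) = 21 - 18 = 3

3


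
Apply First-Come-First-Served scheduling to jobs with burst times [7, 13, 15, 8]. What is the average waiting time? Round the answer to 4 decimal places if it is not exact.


FCFS order (as given): [7, 13, 15, 8]
Waiting times:
  Job 1: wait = 0
  Job 2: wait = 7
  Job 3: wait = 20
  Job 4: wait = 35
Sum of waiting times = 62
Average waiting time = 62/4 = 15.5

15.5
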